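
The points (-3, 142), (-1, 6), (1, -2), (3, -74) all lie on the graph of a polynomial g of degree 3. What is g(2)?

Using the Lagrange interpolation formula with nodes -3, -1, 1, 3:
  L_0(x) = (x + 1)(x - 1)(x - 3) / -48
  L_1(x) = (x + 3)(x - 1)(x - 3) / 16
  L_2(x) = (x + 3)(x + 1)(x - 3) / -16
  L_3(x) = (x + 3)(x + 1)(x - 1) / 48
Then g(x) = 142·L_0(x) + 6·L_1(x) - 2·L_2(x) - 74·L_3(x).
Expanding and collecting terms gives g(x) = -4x^3 + 4x^2 - 2.
Evaluating at x = 2: g(2) = -18.

-18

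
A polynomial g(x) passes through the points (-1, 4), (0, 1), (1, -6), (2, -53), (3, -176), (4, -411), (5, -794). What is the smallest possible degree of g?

Forward differences of the values at x = -1, 0, 1, 2, 3, 4, 5:
  g  : 4  1  -6  -53  -176  -411  -794
  Δ  : -3  -7  -47  -123  -235  -383
  Δ^2: -4  -40  -76  -112  -148
  Δ^3: -36  -36  -36  -36
  Δ^4: 0  0  0
  Δ^5: 0  0
  Δ^6: 0
The third differences are constant (-36) and nonzero, while all higher differences vanish, so the minimal degree is 3.

3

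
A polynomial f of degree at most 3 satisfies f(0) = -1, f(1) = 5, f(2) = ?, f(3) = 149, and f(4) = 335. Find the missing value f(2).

47

The 4 known points determine the degree-3 polynomial uniquely.
Write f(n) = an^3 + bn^2 + cn + d. Substituting each data point gives a linear system:
  d = -1
  a + b + c + d = 5
  27a + 9b + 3c + d = 149
  64a + 16b + 4c + d = 335
Solving the system yields a = 4, b = 6, c = -4, d = -1.
So f(n) = 4n³ + 6n² - 4n - 1.
Then f(2) = 47.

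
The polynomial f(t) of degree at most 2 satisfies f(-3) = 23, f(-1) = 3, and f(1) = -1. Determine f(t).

Write f(t) = at^2 + bt + c. Substituting each data point gives a linear system:
  9a - 3b + c = 23
  a - b + c = 3
  a + b + c = -1
Solving the system yields a = 2, b = -2, c = -1.
So f(t) = 2t^2 - 2t - 1.
Check: f(1) = -1. ✓

f(t) = 2t^2 - 2t - 1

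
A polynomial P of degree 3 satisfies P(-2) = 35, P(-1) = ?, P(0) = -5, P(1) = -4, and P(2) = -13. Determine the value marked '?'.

The 4 known points determine the degree-3 polynomial uniquely.
Write P(s) = as^3 + bs^2 + cs + d. Substituting each data point gives a linear system:
  -8a + 4b - 2c + d = 35
  d = -5
  a + b + c + d = -4
  8a + 4b + 2c + d = -13
Solving the system yields a = -3, b = 4, c = 0, d = -5.
So P(s) = -3s³ + 4s² - 5.
Then P(-1) = 2.

2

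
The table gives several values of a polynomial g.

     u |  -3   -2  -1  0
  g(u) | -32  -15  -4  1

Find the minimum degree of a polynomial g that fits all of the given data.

Forward differences of the values at u = -3, -2, -1, 0:
  g  : -32  -15  -4  1
  Δ  : 17  11  5
  Δ^2: -6  -6
  Δ^3: 0
The second differences are constant (-6) and nonzero, while all higher differences vanish, so the minimal degree is 2.

2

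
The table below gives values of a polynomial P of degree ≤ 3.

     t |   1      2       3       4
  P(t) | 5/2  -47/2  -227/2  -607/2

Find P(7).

-3667/2

Using the Lagrange interpolation formula with nodes 1, 2, 3, 4:
  L_0(t) = (t - 2)(t - 3)(t - 4) / -6
  L_1(t) = (t - 1)(t - 3)(t - 4) / 2
  L_2(t) = (t - 1)(t - 2)(t - 4) / -2
  L_3(t) = (t - 1)(t - 2)(t - 3) / 6
Then P(t) = 5/2·L_0(t) - 47/2·L_1(t) - 227/2·L_2(t) - 607/2·L_3(t).
Expanding and collecting terms gives P(t) = -6t³ + 4t² + 4t + 1/2.
Evaluating at t = 7: P(7) = -3667/2.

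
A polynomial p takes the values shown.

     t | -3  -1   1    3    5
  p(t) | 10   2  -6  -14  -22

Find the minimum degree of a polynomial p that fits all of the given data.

1

Forward differences of the values at t = -3, -1, 1, 3, 5:
  p  : 10  2  -6  -14  -22
  Δ  : -8  -8  -8  -8
  Δ^2: 0  0  0
  Δ^3: 0  0
  Δ^4: 0
The first differences are constant (-8) and nonzero, while all higher differences vanish, so the minimal degree is 1.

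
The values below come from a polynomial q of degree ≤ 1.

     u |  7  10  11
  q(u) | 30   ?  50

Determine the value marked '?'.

45

The 2 known points determine the degree-1 polynomial uniquely.
Write q(u) = au + b. Substituting each data point gives a linear system:
  7a + b = 30
  11a + b = 50
Solving the system yields a = 5, b = -5.
So q(u) = 5u - 5.
Then q(10) = 45.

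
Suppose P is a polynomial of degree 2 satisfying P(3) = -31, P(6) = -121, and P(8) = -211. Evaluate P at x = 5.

-85

Using the Lagrange interpolation formula with nodes 3, 6, 8:
  L_0(x) = (x - 6)(x - 8) / 15
  L_1(x) = (x - 3)(x - 8) / -6
  L_2(x) = (x - 3)(x - 6) / 10
Then P(x) = -31·L_0(x) - 121·L_1(x) - 211·L_2(x).
Expanding and collecting terms gives P(x) = -3x² - 3x + 5.
Evaluating at x = 5: P(5) = -85.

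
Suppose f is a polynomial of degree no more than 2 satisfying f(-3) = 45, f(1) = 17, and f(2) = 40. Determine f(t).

Write f(t) = at^2 + bt + c. Substituting each data point gives a linear system:
  9a - 3b + c = 45
  a + b + c = 17
  4a + 2b + c = 40
Solving the system yields a = 6, b = 5, c = 6.
So f(t) = 6t² + 5t + 6.
Check: f(-3) = 45. ✓

f(t) = 6t^2 + 5t + 6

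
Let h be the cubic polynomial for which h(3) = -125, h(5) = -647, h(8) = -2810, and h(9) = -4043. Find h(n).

Write h(n) = an^3 + bn^2 + cn + d. Substituting each data point gives a linear system:
  27a + 9b + 3c + d = -125
  125a + 25b + 5c + d = -647
  512a + 64b + 8c + d = -2810
  729a + 81b + 9c + d = -4043
Solving the system yields a = -6, b = 4, c = 1, d = -2.
So h(n) = -6n^3 + 4n^2 + n - 2.
Check: h(8) = -2810. ✓

h(n) = -6n^3 + 4n^2 + n - 2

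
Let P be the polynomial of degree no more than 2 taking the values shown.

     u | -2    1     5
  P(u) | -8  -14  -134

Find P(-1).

-2

Using the Lagrange interpolation formula with nodes -2, 1, 5:
  L_0(u) = (u - 1)(u - 5) / 21
  L_1(u) = (u + 2)(u - 5) / -12
  L_2(u) = (u + 2)(u - 1) / 28
Then P(u) = -8·L_0(u) - 14·L_1(u) - 134·L_2(u).
Expanding and collecting terms gives P(u) = -4u^2 - 6u - 4.
Evaluating at u = -1: P(-1) = -2.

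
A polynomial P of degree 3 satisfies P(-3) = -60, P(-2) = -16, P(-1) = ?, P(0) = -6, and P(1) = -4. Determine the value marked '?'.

The 4 known points determine the degree-3 polynomial uniquely.
Write P(n) = an^3 + bn^2 + cn + d. Substituting each data point gives a linear system:
  -27a + 9b - 3c + d = -60
  -8a + 4b - 2c + d = -16
  d = -6
  a + b + c + d = -4
Solving the system yields a = 3, b = 2, c = -3, d = -6.
So P(n) = 3n^3 + 2n^2 - 3n - 6.
Then P(-1) = -4.

-4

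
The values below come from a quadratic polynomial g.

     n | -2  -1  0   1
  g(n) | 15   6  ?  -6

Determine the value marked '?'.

-1

On equispaced nodes a degree-2 polynomial has vanishing third forward difference, so
  - g(-2) + 3·g(-1) - 3·g(0) + g(1) = 0.
Substituting the known values and solving for g(0):
  -3·g(0) = 3
  g(0) = -1.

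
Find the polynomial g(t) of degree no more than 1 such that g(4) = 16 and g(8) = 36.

Using the Lagrange interpolation formula with nodes 4, 8:
  L_0(t) = (t - 8) / -4
  L_1(t) = (t - 4) / 4
Then g(t) = 16·L_0(t) + 36·L_1(t).
Expanding and collecting terms gives g(t) = 5t - 4.
Check: g(4) = 16. ✓

g(t) = 5t - 4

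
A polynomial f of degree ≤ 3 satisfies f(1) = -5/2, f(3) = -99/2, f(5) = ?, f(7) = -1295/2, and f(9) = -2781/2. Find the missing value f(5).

-465/2

On equispaced nodes a degree-3 polynomial has vanishing fourth forward difference, so
  f(1) - 4·f(3) + 6·f(5) - 4·f(7) + f(9) = 0.
Substituting the known values and solving for f(5):
  6·f(5) = -1395
  f(5) = -465/2.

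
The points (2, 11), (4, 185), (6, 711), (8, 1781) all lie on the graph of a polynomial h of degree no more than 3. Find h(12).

Write h(t) = at^3 + bt^2 + ct + d. Substituting each data point gives a linear system:
  8a + 4b + 2c + d = 11
  64a + 16b + 4c + d = 185
  216a + 36b + 6c + d = 711
  512a + 64b + 8c + d = 1781
Solving the system yields a = 4, b = -4, c = -1, d = -3.
So h(t) = 4t³ - 4t² - t - 3.
Then h(12) = 6321.

6321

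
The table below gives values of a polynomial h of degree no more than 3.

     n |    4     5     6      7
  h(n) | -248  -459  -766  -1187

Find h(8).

Forward differences of the values at n = 4, 5, 6, 7:
  h  : -248  -459  -766  -1187
  Δ  : -211  -307  -421
  Δ^2: -96  -114
  Δ^3: -18
The third differences are constant, confirming degree 3.
Interpolating (Newton forward form) and evaluating at n = 8 gives h(8) = -1740.

-1740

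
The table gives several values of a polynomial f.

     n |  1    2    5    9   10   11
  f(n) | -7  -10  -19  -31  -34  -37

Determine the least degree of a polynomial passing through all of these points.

Divided differences on the nodes 1, 2, 5, 9, 10, 11:
  order 0: -7  -10  -19  -31  -34  -37
  order 1: -3  -3  -3  -3  -3
  order 2: 0  0  0  0
  order 3: 0  0  0
  order 4: 0  0
  order 5: 0
The order-1 divided differences are all -3 (nonzero) and every higher order vanishes, so the data lies on a polynomial of degree exactly 1.

1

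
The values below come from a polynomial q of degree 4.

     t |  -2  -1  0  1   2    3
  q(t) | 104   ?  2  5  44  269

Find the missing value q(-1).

On equispaced nodes a degree-4 polynomial has vanishing fifth forward difference, so
  - q(-2) + 5·q(-1) - 10·q(0) + 10·q(1) - 5·q(2) + q(3) = 0.
Substituting the known values and solving for q(-1):
  5·q(-1) = 25
  q(-1) = 5.

5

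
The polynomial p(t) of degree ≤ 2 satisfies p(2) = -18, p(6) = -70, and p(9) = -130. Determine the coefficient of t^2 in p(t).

Write p(t) = at^2 + bt + c. Substituting each data point gives a linear system:
  4a + 2b + c = -18
  36a + 6b + c = -70
  81a + 9b + c = -130
Solving the system yields a = -1, b = -5, c = -4.
So p(t) = -t² - 5t - 4.
The leading coefficient is -1.

-1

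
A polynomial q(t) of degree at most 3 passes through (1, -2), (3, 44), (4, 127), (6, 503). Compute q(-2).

Write q(t) = at^3 + bt^2 + ct + d. Substituting each data point gives a linear system:
  a + b + c + d = -2
  27a + 9b + 3c + d = 44
  64a + 16b + 4c + d = 127
  216a + 36b + 6c + d = 503
Solving the system yields a = 3, b = -4, c = 0, d = -1.
So q(t) = 3t^3 - 4t^2 - 1.
Then q(-2) = -41.

-41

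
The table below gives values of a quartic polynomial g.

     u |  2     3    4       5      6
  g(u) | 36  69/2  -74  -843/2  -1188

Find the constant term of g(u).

6

Write g(u) = au^4 + bu^3 + cu^2 + du + e. Substituting each data point gives a linear system:
  16a + 8b + 4c + 2d + e = 36
  81a + 27b + 9c + 3d + e = 69/2
  256a + 64b + 16c + 4d + e = -74
  625a + 125b + 25c + 5d + e = -843/2
  1296a + 216b + 36c + 6d + e = -1188
Solving the system yields a = -2, b = 6, c = 5/2, d = 2, e = 6.
So g(u) = -2u^4 + 6u^3 + (5/2)u^2 + 2u + 6.
The constant term is 6.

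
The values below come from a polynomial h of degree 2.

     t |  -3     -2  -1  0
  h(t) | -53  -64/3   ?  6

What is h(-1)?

On equispaced nodes a degree-2 polynomial has vanishing third forward difference, so
  - h(-3) + 3·h(-2) - 3·h(-1) + h(0) = 0.
Substituting the known values and solving for h(-1):
  -3·h(-1) = 5
  h(-1) = -5/3.

-5/3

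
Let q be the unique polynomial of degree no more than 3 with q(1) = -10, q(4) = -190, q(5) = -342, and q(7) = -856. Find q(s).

q(s) = -2s^3 - 3s^2 - 3s - 2

Using the Lagrange interpolation formula with nodes 1, 4, 5, 7:
  L_0(s) = (s - 4)(s - 5)(s - 7) / -72
  L_1(s) = (s - 1)(s - 5)(s - 7) / 9
  L_2(s) = (s - 1)(s - 4)(s - 7) / -8
  L_3(s) = (s - 1)(s - 4)(s - 5) / 36
Then q(s) = -10·L_0(s) - 190·L_1(s) - 342·L_2(s) - 856·L_3(s).
Expanding and collecting terms gives q(s) = -2s³ - 3s² - 3s - 2.
Check: q(5) = -342. ✓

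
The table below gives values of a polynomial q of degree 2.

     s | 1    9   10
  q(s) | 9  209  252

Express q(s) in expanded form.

Using the Lagrange interpolation formula with nodes 1, 9, 10:
  L_0(s) = (s - 9)(s - 10) / 72
  L_1(s) = (s - 1)(s - 10) / -8
  L_2(s) = (s - 1)(s - 9) / 9
Then q(s) = 9·L_0(s) + 209·L_1(s) + 252·L_2(s).
Expanding and collecting terms gives q(s) = 2s^2 + 5s + 2.
Check: q(10) = 252. ✓

q(s) = 2s^2 + 5s + 2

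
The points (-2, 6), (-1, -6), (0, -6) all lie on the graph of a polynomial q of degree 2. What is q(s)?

Using the Lagrange interpolation formula with nodes -2, -1, 0:
  L_0(s) = (s + 1)s / 2
  L_1(s) = (s + 2)s / -1
  L_2(s) = (s + 2)(s + 1) / 2
Then q(s) = 6·L_0(s) - 6·L_1(s) - 6·L_2(s).
Expanding and collecting terms gives q(s) = 6s² + 6s - 6.
Check: q(-1) = -6. ✓

q(s) = 6s^2 + 6s - 6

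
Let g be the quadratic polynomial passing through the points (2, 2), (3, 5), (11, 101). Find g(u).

Write g(u) = au^2 + bu + c. Substituting each data point gives a linear system:
  4a + 2b + c = 2
  9a + 3b + c = 5
  121a + 11b + c = 101
Solving the system yields a = 1, b = -2, c = 2.
So g(u) = u^2 - 2u + 2.
Check: g(3) = 5. ✓

g(u) = u^2 - 2u + 2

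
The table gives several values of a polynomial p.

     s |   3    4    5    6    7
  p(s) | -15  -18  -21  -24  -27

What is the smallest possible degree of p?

1

Forward differences of the values at s = 3, 4, 5, 6, 7:
  p  : -15  -18  -21  -24  -27
  Δ  : -3  -3  -3  -3
  Δ^2: 0  0  0
  Δ^3: 0  0
  Δ^4: 0
The first differences are constant (-3) and nonzero, while all higher differences vanish, so the minimal degree is 1.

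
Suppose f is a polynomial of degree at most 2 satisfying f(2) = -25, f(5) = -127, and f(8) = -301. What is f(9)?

-375

Forward differences of the values at n = 2, 5, 8:
  f  : -25  -127  -301
  Δ  : -102  -174
  Δ^2: -72
The second differences are constant, confirming degree 2.
Interpolating (Newton forward form) and evaluating at n = 9 gives f(9) = -375.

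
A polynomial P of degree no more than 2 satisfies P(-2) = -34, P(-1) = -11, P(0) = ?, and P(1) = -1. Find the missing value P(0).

0

The 3 known points determine the degree-2 polynomial uniquely.
Write P(s) = as^2 + bs + c. Substituting each data point gives a linear system:
  4a - 2b + c = -34
  a - b + c = -11
  a + b + c = -1
Solving the system yields a = -6, b = 5, c = 0.
So P(s) = -6s² + 5s.
Then P(0) = 0.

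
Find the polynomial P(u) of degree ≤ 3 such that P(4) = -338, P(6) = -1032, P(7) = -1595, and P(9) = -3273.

Write P(u) = au^3 + bu^2 + cu + d. Substituting each data point gives a linear system:
  64a + 16b + 4c + d = -338
  216a + 36b + 6c + d = -1032
  343a + 49b + 7c + d = -1595
  729a + 81b + 9c + d = -3273
Solving the system yields a = -4, b = -4, c = -3, d = -6.
So P(u) = -4u³ - 4u² - 3u - 6.
Check: P(4) = -338. ✓

P(u) = -4u^3 - 4u^2 - 3u - 6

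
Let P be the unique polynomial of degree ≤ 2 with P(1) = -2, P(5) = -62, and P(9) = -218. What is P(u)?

P(u) = -3u^2 + 3u - 2

Write P(u) = au^2 + bu + c. Substituting each data point gives a linear system:
  a + b + c = -2
  25a + 5b + c = -62
  81a + 9b + c = -218
Solving the system yields a = -3, b = 3, c = -2.
So P(u) = -3u^2 + 3u - 2.
Check: P(9) = -218. ✓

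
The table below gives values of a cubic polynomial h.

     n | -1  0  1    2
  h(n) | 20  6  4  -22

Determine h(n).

Write h(n) = an^3 + bn^2 + cn + d. Substituting each data point gives a linear system:
  -a + b - c + d = 20
  d = 6
  a + b + c + d = 4
  8a + 4b + 2c + d = -22
Solving the system yields a = -6, b = 6, c = -2, d = 6.
So h(n) = -6n^3 + 6n^2 - 2n + 6.
Check: h(2) = -22. ✓

h(n) = -6n^3 + 6n^2 - 2n + 6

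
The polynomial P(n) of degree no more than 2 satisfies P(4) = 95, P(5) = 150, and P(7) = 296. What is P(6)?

217

Write P(n) = an^2 + bn + c. Substituting each data point gives a linear system:
  16a + 4b + c = 95
  25a + 5b + c = 150
  49a + 7b + c = 296
Solving the system yields a = 6, b = 1, c = -5.
So P(n) = 6n^2 + n - 5.
Then P(6) = 217.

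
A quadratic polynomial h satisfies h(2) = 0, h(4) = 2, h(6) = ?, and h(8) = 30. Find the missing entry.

12

The 3 known points determine the degree-2 polynomial uniquely.
Write h(u) = au^2 + bu + c. Substituting each data point gives a linear system:
  4a + 2b + c = 0
  16a + 4b + c = 2
  64a + 8b + c = 30
Solving the system yields a = 1, b = -5, c = 6.
So h(u) = u^2 - 5u + 6.
Then h(6) = 12.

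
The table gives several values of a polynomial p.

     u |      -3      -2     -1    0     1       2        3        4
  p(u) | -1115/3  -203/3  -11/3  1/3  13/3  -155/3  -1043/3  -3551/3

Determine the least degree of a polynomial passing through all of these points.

4

Forward differences of the values at u = -3, -2, -1, 0, 1, 2, 3, 4:
  p  : -1115/3  -203/3  -11/3  1/3  13/3  -155/3  -1043/3  -3551/3
  Δ  : 304  64  4  4  -56  -296  -836
  Δ^2: -240  -60  0  -60  -240  -540
  Δ^3: 180  60  -60  -180  -300
  Δ^4: -120  -120  -120  -120
  Δ^5: 0  0  0
  Δ^6: 0  0
  Δ^7: 0
The fourth differences are constant (-120) and nonzero, while all higher differences vanish, so the minimal degree is 4.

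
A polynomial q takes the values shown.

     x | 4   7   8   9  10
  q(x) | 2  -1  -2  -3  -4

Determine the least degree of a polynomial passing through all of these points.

1

Divided differences on the nodes 4, 7, 8, 9, 10:
  order 0: 2  -1  -2  -3  -4
  order 1: -1  -1  -1  -1
  order 2: 0  0  0
  order 3: 0  0
  order 4: 0
The order-1 divided differences are all -1 (nonzero) and every higher order vanishes, so the data lies on a polynomial of degree exactly 1.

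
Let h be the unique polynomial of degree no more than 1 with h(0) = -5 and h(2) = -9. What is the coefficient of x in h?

-2

Write h(x) = ax + b. Substituting each data point gives a linear system:
  b = -5
  2a + b = -9
Solving the system yields a = -2, b = -5.
So h(x) = -2x - 5.
The leading coefficient is -2.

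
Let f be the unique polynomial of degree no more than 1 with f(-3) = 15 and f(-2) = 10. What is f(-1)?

5

Write f(x) = ax + b. Substituting each data point gives a linear system:
  -3a + b = 15
  -2a + b = 10
Solving the system yields a = -5, b = 0.
So f(x) = -5x.
Then f(-1) = 5.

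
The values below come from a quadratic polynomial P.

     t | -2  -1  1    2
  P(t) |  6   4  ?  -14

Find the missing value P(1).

The 3 known points determine the degree-2 polynomial uniquely.
Write P(t) = at^2 + bt + c. Substituting each data point gives a linear system:
  4a - 2b + c = 6
  a - b + c = 4
  4a + 2b + c = -14
Solving the system yields a = -1, b = -5, c = 0.
So P(t) = -t² - 5t.
Then P(1) = -6.

-6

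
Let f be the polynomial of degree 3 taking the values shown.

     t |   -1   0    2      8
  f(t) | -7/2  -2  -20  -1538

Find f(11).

Write f(t) = at^3 + bt^2 + ct + d. Substituting each data point gives a linear system:
  -a + b - c + d = -7/2
  d = -2
  8a + 4b + 2c + d = -20
  512a + 64b + 8c + d = -1538
Solving the system yields a = -3, b = -1/2, c = 4, d = -2.
So f(t) = -3t^3 - (1/2)t^2 + 4t - 2.
Then f(11) = -8023/2.

-8023/2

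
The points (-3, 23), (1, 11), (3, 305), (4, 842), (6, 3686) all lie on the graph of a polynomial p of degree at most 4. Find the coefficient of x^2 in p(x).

Write p(x) = ax^4 + bx^3 + cx^2 + dx + e. Substituting each data point gives a linear system:
  81a - 27b + 9c - 3d + e = 23
  a + b + c + d + e = 11
  81a + 27b + 9c + 3d + e = 305
  256a + 64b + 16c + 4d + e = 842
  1296a + 216b + 36c + 6d + e = 3686
Solving the system yields a = 2, b = 5, c = 0, d = 2, e = 2.
So p(x) = 2x⁴ + 5x³ + 2x + 2.
The coefficient of x^2 is 0.

0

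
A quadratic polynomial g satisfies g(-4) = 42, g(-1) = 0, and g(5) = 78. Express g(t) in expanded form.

g(t) = 3t^2 + t - 2

Using the Lagrange interpolation formula with nodes -4, -1, 5:
  L_0(t) = (t + 1)(t - 5) / 27
  L_1(t) = (t + 4)(t - 5) / -18
  L_2(t) = (t + 4)(t + 1) / 54
Then g(t) = 42·L_0(t) + 0·L_1(t) + 78·L_2(t).
Expanding and collecting terms gives g(t) = 3t^2 + t - 2.
Check: g(-4) = 42. ✓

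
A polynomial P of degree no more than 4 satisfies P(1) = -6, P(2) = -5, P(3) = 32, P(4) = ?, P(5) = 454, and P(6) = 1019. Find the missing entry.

The 5 known points determine the degree-4 polynomial uniquely.
Write P(u) = au^4 + bu^3 + cu^2 + du + e. Substituting each data point gives a linear system:
  a + b + c + d + e = -6
  16a + 8b + 4c + 2d + e = -5
  81a + 27b + 9c + 3d + e = 32
  625a + 125b + 25c + 5d + e = 454
  1296a + 216b + 36c + 6d + e = 1019
Solving the system yields a = 1, b = -1, c = -1, d = -4, e = -1.
So P(u) = u^4 - u^3 - u^2 - 4u - 1.
Then P(4) = 159.

159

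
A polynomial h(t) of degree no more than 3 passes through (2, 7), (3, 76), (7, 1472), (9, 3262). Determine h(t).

h(t) = 5t^3 - 4t^2 - 6t - 5

Using the Lagrange interpolation formula with nodes 2, 3, 7, 9:
  L_0(t) = (t - 3)(t - 7)(t - 9) / -35
  L_1(t) = (t - 2)(t - 7)(t - 9) / 24
  L_2(t) = (t - 2)(t - 3)(t - 9) / -40
  L_3(t) = (t - 2)(t - 3)(t - 7) / 84
Then h(t) = 7·L_0(t) + 76·L_1(t) + 1472·L_2(t) + 3262·L_3(t).
Expanding and collecting terms gives h(t) = 5t^3 - 4t^2 - 6t - 5.
Check: h(3) = 76. ✓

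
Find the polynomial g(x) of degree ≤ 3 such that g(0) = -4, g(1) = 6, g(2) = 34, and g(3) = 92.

Using the Lagrange interpolation formula with nodes 0, 1, 2, 3:
  L_0(x) = (x - 1)(x - 2)(x - 3) / -6
  L_1(x) = x(x - 2)(x - 3) / 2
  L_2(x) = x(x - 1)(x - 3) / -2
  L_3(x) = x(x - 1)(x - 2) / 6
Then g(x) = -4·L_0(x) + 6·L_1(x) + 34·L_2(x) + 92·L_3(x).
Expanding and collecting terms gives g(x) = 2x^3 + 3x^2 + 5x - 4.
Check: g(0) = -4. ✓

g(x) = 2x^3 + 3x^2 + 5x - 4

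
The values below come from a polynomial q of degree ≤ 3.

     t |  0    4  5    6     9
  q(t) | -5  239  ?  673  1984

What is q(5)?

The 4 known points determine the degree-3 polynomial uniquely.
Write q(t) = at^3 + bt^2 + ct + d. Substituting each data point gives a linear system:
  d = -5
  64a + 16b + 4c + d = 239
  216a + 36b + 6c + d = 673
  729a + 81b + 9c + d = 1984
Solving the system yields a = 2, b = 6, c = 5, d = -5.
So q(t) = 2t³ + 6t² + 5t - 5.
Then q(5) = 420.

420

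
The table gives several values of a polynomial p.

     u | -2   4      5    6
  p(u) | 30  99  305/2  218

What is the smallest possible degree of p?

Divided differences on the nodes -2, 4, 5, 6:
  order 0: 30  99  305/2  218
  order 1: 23/2  107/2  131/2
  order 2: 6  6
  order 3: 0
The order-2 divided differences are all 6 (nonzero) and every higher order vanishes, so the data lies on a polynomial of degree exactly 2.

2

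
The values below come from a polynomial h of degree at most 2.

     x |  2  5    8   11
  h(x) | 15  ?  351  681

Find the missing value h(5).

129

On equispaced nodes a degree-2 polynomial has vanishing third forward difference, so
  - h(2) + 3·h(5) - 3·h(8) + h(11) = 0.
Substituting the known values and solving for h(5):
  3·h(5) = 387
  h(5) = 129.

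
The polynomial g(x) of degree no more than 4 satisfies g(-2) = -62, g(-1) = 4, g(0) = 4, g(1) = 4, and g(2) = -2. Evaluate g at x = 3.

-92

Write g(x) = ax^4 + bx^3 + cx^2 + dx + e. Substituting each data point gives a linear system:
  16a - 8b + 4c - 2d + e = -62
  a - b + c - d + e = 4
  e = 4
  a + b + c + d + e = 4
  16a + 8b + 4c + 2d + e = -2
Solving the system yields a = -3, b = 5, c = 3, d = -5, e = 4.
So g(x) = -3x^4 + 5x^3 + 3x^2 - 5x + 4.
Then g(3) = -92.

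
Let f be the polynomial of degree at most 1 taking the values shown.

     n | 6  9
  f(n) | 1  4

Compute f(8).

3

Write f(n) = an + b. Substituting each data point gives a linear system:
  6a + b = 1
  9a + b = 4
Solving the system yields a = 1, b = -5.
So f(n) = n - 5.
Then f(8) = 3.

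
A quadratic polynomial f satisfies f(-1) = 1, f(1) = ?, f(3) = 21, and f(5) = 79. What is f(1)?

The 3 known points determine the degree-2 polynomial uniquely.
Write f(x) = ax^2 + bx + c. Substituting each data point gives a linear system:
  a - b + c = 1
  9a + 3b + c = 21
  25a + 5b + c = 79
Solving the system yields a = 4, b = -3, c = -6.
So f(x) = 4x² - 3x - 6.
Then f(1) = -5.

-5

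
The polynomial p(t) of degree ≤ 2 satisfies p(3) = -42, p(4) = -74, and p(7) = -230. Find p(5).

-116

Write p(t) = at^2 + bt + c. Substituting each data point gives a linear system:
  9a + 3b + c = -42
  16a + 4b + c = -74
  49a + 7b + c = -230
Solving the system yields a = -5, b = 3, c = -6.
So p(t) = -5t^2 + 3t - 6.
Then p(5) = -116.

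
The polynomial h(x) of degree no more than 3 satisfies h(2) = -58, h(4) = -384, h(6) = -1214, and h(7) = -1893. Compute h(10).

Write h(x) = ax^3 + bx^2 + cx + d. Substituting each data point gives a linear system:
  8a + 4b + 2c + d = -58
  64a + 16b + 4c + d = -384
  216a + 36b + 6c + d = -1214
  343a + 49b + 7c + d = -1893
Solving the system yields a = -5, b = -3, c = -5, d = 4.
So h(x) = -5x^3 - 3x^2 - 5x + 4.
Then h(10) = -5346.

-5346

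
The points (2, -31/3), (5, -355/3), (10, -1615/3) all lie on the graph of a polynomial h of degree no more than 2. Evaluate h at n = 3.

Write h(n) = an^2 + bn + c. Substituting each data point gives a linear system:
  4a + 2b + c = -31/3
  25a + 5b + c = -355/3
  100a + 10b + c = -1615/3
Solving the system yields a = -6, b = 6, c = 5/3.
So h(n) = -6n² + 6n + 5/3.
Then h(3) = -103/3.

-103/3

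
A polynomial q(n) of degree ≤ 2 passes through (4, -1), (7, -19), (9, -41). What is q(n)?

Write q(n) = an^2 + bn + c. Substituting each data point gives a linear system:
  16a + 4b + c = -1
  49a + 7b + c = -19
  81a + 9b + c = -41
Solving the system yields a = -1, b = 5, c = -5.
So q(n) = -n^2 + 5n - 5.
Check: q(4) = -1. ✓

q(n) = -n^2 + 5n - 5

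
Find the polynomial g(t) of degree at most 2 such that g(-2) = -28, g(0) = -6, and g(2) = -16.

Write g(t) = at^2 + bt + c. Substituting each data point gives a linear system:
  4a - 2b + c = -28
  c = -6
  4a + 2b + c = -16
Solving the system yields a = -4, b = 3, c = -6.
So g(t) = -4t² + 3t - 6.
Check: g(0) = -6. ✓

g(t) = -4t^2 + 3t - 6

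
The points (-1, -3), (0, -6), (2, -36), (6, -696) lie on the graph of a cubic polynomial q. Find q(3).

Write q(n) = an^3 + bn^2 + cn + d. Substituting each data point gives a linear system:
  -a + b - c + d = -3
  d = -6
  8a + 4b + 2c + d = -36
  216a + 36b + 6c + d = -696
Solving the system yields a = -3, b = -1, c = -1, d = -6.
So q(n) = -3n^3 - n^2 - n - 6.
Then q(3) = -99.

-99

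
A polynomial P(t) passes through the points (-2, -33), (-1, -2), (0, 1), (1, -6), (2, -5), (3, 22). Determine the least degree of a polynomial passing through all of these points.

Forward differences of the values at t = -2, -1, 0, 1, 2, 3:
  P  : -33  -2  1  -6  -5  22
  Δ  : 31  3  -7  1  27
  Δ^2: -28  -10  8  26
  Δ^3: 18  18  18
  Δ^4: 0  0
  Δ^5: 0
The third differences are constant (18) and nonzero, while all higher differences vanish, so the minimal degree is 3.

3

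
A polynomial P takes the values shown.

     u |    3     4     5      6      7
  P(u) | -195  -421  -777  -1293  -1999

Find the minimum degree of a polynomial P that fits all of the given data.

Forward differences of the values at u = 3, 4, 5, 6, 7:
  P  : -195  -421  -777  -1293  -1999
  Δ  : -226  -356  -516  -706
  Δ^2: -130  -160  -190
  Δ^3: -30  -30
  Δ^4: 0
The third differences are constant (-30) and nonzero, while all higher differences vanish, so the minimal degree is 3.

3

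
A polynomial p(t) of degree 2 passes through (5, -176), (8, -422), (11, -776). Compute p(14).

Using the Lagrange interpolation formula with nodes 5, 8, 11:
  L_0(t) = (t - 8)(t - 11) / 18
  L_1(t) = (t - 5)(t - 11) / -9
  L_2(t) = (t - 5)(t - 8) / 18
Then p(t) = -176·L_0(t) - 422·L_1(t) - 776·L_2(t).
Expanding and collecting terms gives p(t) = -6t^2 - 4t - 6.
Evaluating at t = 14: p(14) = -1238.

-1238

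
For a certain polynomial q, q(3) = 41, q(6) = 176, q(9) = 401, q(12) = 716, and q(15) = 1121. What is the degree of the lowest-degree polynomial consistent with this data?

Forward differences of the values at n = 3, 6, 9, 12, 15:
  q  : 41  176  401  716  1121
  Δ  : 135  225  315  405
  Δ^2: 90  90  90
  Δ^3: 0  0
  Δ^4: 0
The second differences are constant (90) and nonzero, while all higher differences vanish, so the minimal degree is 2.

2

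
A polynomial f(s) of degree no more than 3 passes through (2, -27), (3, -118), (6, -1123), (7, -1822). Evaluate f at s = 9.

-3982

Write f(s) = as^3 + bs^2 + cs + d. Substituting each data point gives a linear system:
  8a + 4b + 2c + d = -27
  27a + 9b + 3c + d = -118
  216a + 36b + 6c + d = -1123
  343a + 49b + 7c + d = -1822
Solving the system yields a = -6, b = 5, c = -2, d = 5.
So f(s) = -6s³ + 5s² - 2s + 5.
Then f(9) = -3982.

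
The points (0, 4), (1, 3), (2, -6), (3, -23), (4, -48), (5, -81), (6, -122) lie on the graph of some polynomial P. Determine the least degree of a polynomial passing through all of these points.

Forward differences of the values at x = 0, 1, 2, 3, 4, 5, 6:
  P  : 4  3  -6  -23  -48  -81  -122
  Δ  : -1  -9  -17  -25  -33  -41
  Δ^2: -8  -8  -8  -8  -8
  Δ^3: 0  0  0  0
  Δ^4: 0  0  0
  Δ^5: 0  0
  Δ^6: 0
The second differences are constant (-8) and nonzero, while all higher differences vanish, so the minimal degree is 2.

2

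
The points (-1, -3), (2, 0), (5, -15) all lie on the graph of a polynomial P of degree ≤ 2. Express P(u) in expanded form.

P(u) = -u^2 + 2u

Using the Lagrange interpolation formula with nodes -1, 2, 5:
  L_0(u) = (u - 2)(u - 5) / 18
  L_1(u) = (u + 1)(u - 5) / -9
  L_2(u) = (u + 1)(u - 2) / 18
Then P(u) = -3·L_0(u) + 0·L_1(u) - 15·L_2(u).
Expanding and collecting terms gives P(u) = -u^2 + 2u.
Check: P(5) = -15. ✓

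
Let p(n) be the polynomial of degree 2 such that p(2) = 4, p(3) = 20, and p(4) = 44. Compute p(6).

116

Write p(n) = an^2 + bn + c. Substituting each data point gives a linear system:
  4a + 2b + c = 4
  9a + 3b + c = 20
  16a + 4b + c = 44
Solving the system yields a = 4, b = -4, c = -4.
So p(n) = 4n^2 - 4n - 4.
Then p(6) = 116.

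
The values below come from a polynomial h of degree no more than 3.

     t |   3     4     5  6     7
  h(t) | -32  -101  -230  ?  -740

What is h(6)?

-437

The 4 known points determine the degree-3 polynomial uniquely.
Write h(t) = at^3 + bt^2 + ct + d. Substituting each data point gives a linear system:
  27a + 9b + 3c + d = -32
  64a + 16b + 4c + d = -101
  125a + 25b + 5c + d = -230
  343a + 49b + 7c + d = -740
Solving the system yields a = -3, b = 6, c = 0, d = -5.
So h(t) = -3t^3 + 6t^2 - 5.
Then h(6) = -437.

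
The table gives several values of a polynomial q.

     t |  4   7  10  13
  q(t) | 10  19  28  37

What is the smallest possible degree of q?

Forward differences of the values at t = 4, 7, 10, 13:
  q  : 10  19  28  37
  Δ  : 9  9  9
  Δ^2: 0  0
  Δ^3: 0
The first differences are constant (9) and nonzero, while all higher differences vanish, so the minimal degree is 1.

1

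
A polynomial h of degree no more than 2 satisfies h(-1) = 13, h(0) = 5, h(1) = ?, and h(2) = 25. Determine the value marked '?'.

The 3 known points determine the degree-2 polynomial uniquely.
Write h(n) = an^2 + bn + c. Substituting each data point gives a linear system:
  a - b + c = 13
  c = 5
  4a + 2b + c = 25
Solving the system yields a = 6, b = -2, c = 5.
So h(n) = 6n^2 - 2n + 5.
Then h(1) = 9.

9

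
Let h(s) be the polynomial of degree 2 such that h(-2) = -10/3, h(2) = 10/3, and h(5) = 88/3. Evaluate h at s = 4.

Using the Lagrange interpolation formula with nodes -2, 2, 5:
  L_0(s) = (s - 2)(s - 5) / 28
  L_1(s) = (s + 2)(s - 5) / -12
  L_2(s) = (s + 2)(s - 2) / 21
Then h(s) = -10/3·L_0(s) + 10/3·L_1(s) + 88/3·L_2(s).
Expanding and collecting terms gives h(s) = s^2 + (5/3)s - 4.
Evaluating at s = 4: h(4) = 56/3.

56/3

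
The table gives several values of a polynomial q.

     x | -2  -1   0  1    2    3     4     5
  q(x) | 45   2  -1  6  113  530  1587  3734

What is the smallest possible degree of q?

4

Forward differences of the values at x = -2, -1, 0, 1, 2, 3, 4, 5:
  q  : 45  2  -1  6  113  530  1587  3734
  Δ  : -43  -3  7  107  417  1057  2147
  Δ^2: 40  10  100  310  640  1090
  Δ^3: -30  90  210  330  450
  Δ^4: 120  120  120  120
  Δ^5: 0  0  0
  Δ^6: 0  0
  Δ^7: 0
The fourth differences are constant (120) and nonzero, while all higher differences vanish, so the minimal degree is 4.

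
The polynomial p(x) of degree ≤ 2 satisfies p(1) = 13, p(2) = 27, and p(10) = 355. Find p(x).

p(x) = 3x^2 + 5x + 5

Using the Lagrange interpolation formula with nodes 1, 2, 10:
  L_0(x) = (x - 2)(x - 10) / 9
  L_1(x) = (x - 1)(x - 10) / -8
  L_2(x) = (x - 1)(x - 2) / 72
Then p(x) = 13·L_0(x) + 27·L_1(x) + 355·L_2(x).
Expanding and collecting terms gives p(x) = 3x^2 + 5x + 5.
Check: p(10) = 355. ✓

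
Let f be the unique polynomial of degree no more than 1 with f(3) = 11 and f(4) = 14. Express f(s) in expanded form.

Write f(s) = as + b. Substituting each data point gives a linear system:
  3a + b = 11
  4a + b = 14
Solving the system yields a = 3, b = 2.
So f(s) = 3s + 2.
Check: f(4) = 14. ✓

f(s) = 3s + 2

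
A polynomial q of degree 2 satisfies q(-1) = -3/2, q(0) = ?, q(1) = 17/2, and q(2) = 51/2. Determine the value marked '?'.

The 3 known points determine the degree-2 polynomial uniquely.
Write q(s) = as^2 + bs + c. Substituting each data point gives a linear system:
  a - b + c = -3/2
  a + b + c = 17/2
  4a + 2b + c = 51/2
Solving the system yields a = 4, b = 5, c = -1/2.
So q(s) = 4s^2 + 5s - 1/2.
Then q(0) = -1/2.

-1/2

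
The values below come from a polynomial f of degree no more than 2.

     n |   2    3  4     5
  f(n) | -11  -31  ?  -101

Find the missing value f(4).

-61

The 3 known points determine the degree-2 polynomial uniquely.
Write f(n) = an^2 + bn + c. Substituting each data point gives a linear system:
  4a + 2b + c = -11
  9a + 3b + c = -31
  25a + 5b + c = -101
Solving the system yields a = -5, b = 5, c = -1.
So f(n) = -5n^2 + 5n - 1.
Then f(4) = -61.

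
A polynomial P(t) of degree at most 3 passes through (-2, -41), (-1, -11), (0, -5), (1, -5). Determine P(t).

Using the Lagrange interpolation formula with nodes -2, -1, 0, 1:
  L_0(t) = (t + 1)t(t - 1) / -6
  L_1(t) = (t + 2)t(t - 1) / 2
  L_2(t) = (t + 2)(t + 1)(t - 1) / -2
  L_3(t) = (t + 2)(t + 1)t / 6
Then P(t) = -41·L_0(t) - 11·L_1(t) - 5·L_2(t) - 5·L_3(t).
Expanding and collecting terms gives P(t) = 3t³ - 3t² - 5.
Check: P(1) = -5. ✓

P(t) = 3t^3 - 3t^2 - 5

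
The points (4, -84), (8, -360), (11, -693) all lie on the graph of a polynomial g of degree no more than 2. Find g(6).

-198

Using the Lagrange interpolation formula with nodes 4, 8, 11:
  L_0(u) = (u - 8)(u - 11) / 28
  L_1(u) = (u - 4)(u - 11) / -12
  L_2(u) = (u - 4)(u - 8) / 21
Then g(u) = -84·L_0(u) - 360·L_1(u) - 693·L_2(u).
Expanding and collecting terms gives g(u) = -6u^2 + 3u.
Evaluating at u = 6: g(6) = -198.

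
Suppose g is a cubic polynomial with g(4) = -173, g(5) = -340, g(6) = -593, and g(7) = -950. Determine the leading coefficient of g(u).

-3

Write g(u) = au^3 + bu^2 + cu + d. Substituting each data point gives a linear system:
  64a + 16b + 4c + d = -173
  125a + 25b + 5c + d = -340
  216a + 36b + 6c + d = -593
  343a + 49b + 7c + d = -950
Solving the system yields a = -3, b = 2, c = -2, d = -5.
So g(u) = -3u^3 + 2u^2 - 2u - 5.
The leading coefficient is -3.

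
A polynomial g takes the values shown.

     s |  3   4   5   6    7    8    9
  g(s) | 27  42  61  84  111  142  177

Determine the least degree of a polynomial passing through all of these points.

Forward differences of the values at s = 3, 4, 5, 6, 7, 8, 9:
  g  : 27  42  61  84  111  142  177
  Δ  : 15  19  23  27  31  35
  Δ^2: 4  4  4  4  4
  Δ^3: 0  0  0  0
  Δ^4: 0  0  0
  Δ^5: 0  0
  Δ^6: 0
The second differences are constant (4) and nonzero, while all higher differences vanish, so the minimal degree is 2.

2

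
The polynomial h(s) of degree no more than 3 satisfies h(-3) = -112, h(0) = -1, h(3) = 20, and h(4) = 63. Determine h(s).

h(s) = 2s^3 - 5s^2 + 4s - 1

Write h(s) = as^3 + bs^2 + cs + d. Substituting each data point gives a linear system:
  -27a + 9b - 3c + d = -112
  d = -1
  27a + 9b + 3c + d = 20
  64a + 16b + 4c + d = 63
Solving the system yields a = 2, b = -5, c = 4, d = -1.
So h(s) = 2s^3 - 5s^2 + 4s - 1.
Check: h(4) = 63. ✓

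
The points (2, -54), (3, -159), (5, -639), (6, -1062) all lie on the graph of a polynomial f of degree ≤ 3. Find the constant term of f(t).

6

Write f(t) = at^3 + bt^2 + ct + d. Substituting each data point gives a linear system:
  8a + 4b + 2c + d = -54
  27a + 9b + 3c + d = -159
  125a + 25b + 5c + d = -639
  216a + 36b + 6c + d = -1062
Solving the system yields a = -4, b = -5, c = -4, d = 6.
So f(t) = -4t³ - 5t² - 4t + 6.
The constant term is 6.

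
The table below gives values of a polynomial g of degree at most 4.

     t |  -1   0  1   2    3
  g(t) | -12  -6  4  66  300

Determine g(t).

Write g(t) = at^4 + bt^3 + ct^2 + dt + e. Substituting each data point gives a linear system:
  a - b + c - d + e = -12
  e = -6
  a + b + c + d + e = 4
  16a + 8b + 4c + 2d + e = 66
  81a + 27b + 9c + 3d + e = 300
Solving the system yields a = 3, b = 2, c = -1, d = 6, e = -6.
So g(t) = 3t^4 + 2t^3 - t^2 + 6t - 6.
Check: g(-1) = -12. ✓

g(t) = 3t^4 + 2t^3 - t^2 + 6t - 6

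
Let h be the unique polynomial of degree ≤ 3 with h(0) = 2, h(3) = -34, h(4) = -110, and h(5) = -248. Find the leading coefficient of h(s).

Write h(s) = as^3 + bs^2 + cs + d. Substituting each data point gives a linear system:
  d = 2
  27a + 9b + 3c + d = -34
  64a + 16b + 4c + d = -110
  125a + 25b + 5c + d = -248
Solving the system yields a = -3, b = 5, c = 0, d = 2.
So h(s) = -3s^3 + 5s^2 + 2.
The leading coefficient is -3.

-3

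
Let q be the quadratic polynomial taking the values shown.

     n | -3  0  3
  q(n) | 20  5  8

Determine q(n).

Using the Lagrange interpolation formula with nodes -3, 0, 3:
  L_0(n) = n(n - 3) / 18
  L_1(n) = (n + 3)(n - 3) / -9
  L_2(n) = (n + 3)n / 18
Then q(n) = 20·L_0(n) + 5·L_1(n) + 8·L_2(n).
Expanding and collecting terms gives q(n) = n² - 2n + 5.
Check: q(-3) = 20. ✓

q(n) = n^2 - 2n + 5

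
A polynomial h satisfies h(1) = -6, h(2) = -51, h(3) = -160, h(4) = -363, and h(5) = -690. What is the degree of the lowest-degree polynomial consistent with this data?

Forward differences of the values at t = 1, 2, 3, 4, 5:
  h  : -6  -51  -160  -363  -690
  Δ  : -45  -109  -203  -327
  Δ^2: -64  -94  -124
  Δ^3: -30  -30
  Δ^4: 0
The third differences are constant (-30) and nonzero, while all higher differences vanish, so the minimal degree is 3.

3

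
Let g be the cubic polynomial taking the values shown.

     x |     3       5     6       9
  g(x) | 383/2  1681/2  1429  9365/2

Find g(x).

g(x) = 6x^3 + 4x^2 - (3/2)x - 2

Using the Lagrange interpolation formula with nodes 3, 5, 6, 9:
  L_0(x) = (x - 5)(x - 6)(x - 9) / -36
  L_1(x) = (x - 3)(x - 6)(x - 9) / 8
  L_2(x) = (x - 3)(x - 5)(x - 9) / -9
  L_3(x) = (x - 3)(x - 5)(x - 6) / 72
Then g(x) = 383/2·L_0(x) + 1681/2·L_1(x) + 1429·L_2(x) + 9365/2·L_3(x).
Expanding and collecting terms gives g(x) = 6x^3 + 4x^2 - (3/2)x - 2.
Check: g(6) = 1429. ✓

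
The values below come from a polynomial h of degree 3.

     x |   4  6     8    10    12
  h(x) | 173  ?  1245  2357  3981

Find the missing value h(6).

On equispaced nodes a degree-3 polynomial has vanishing fourth forward difference, so
  h(4) - 4·h(6) + 6·h(8) - 4·h(10) + h(12) = 0.
Substituting the known values and solving for h(6):
  -4·h(6) = -2196
  h(6) = 549.

549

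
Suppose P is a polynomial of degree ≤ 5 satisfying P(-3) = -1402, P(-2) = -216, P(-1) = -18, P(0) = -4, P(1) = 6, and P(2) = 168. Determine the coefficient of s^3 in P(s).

Write P(s) = as^5 + bs^4 + cs^3 + ds^2 + es + k. Substituting each data point gives a linear system:
  -243a + 81b - 27c + 9d - 3e + k = -1402
  -32a + 16b - 8c + 4d - 2e + k = -216
  -a + b - c + d - e + k = -18
  k = -4
  a + b + c + d + e + k = 6
  32a + 16b + 8c + 4d + 2e + k = 168
Solving the system yields a = 5, b = -1, c = 3, d = -1, e = 4, k = -4.
So P(s) = 5s^5 - s^4 + 3s^3 - s^2 + 4s - 4.
The coefficient of s^3 is 3.

3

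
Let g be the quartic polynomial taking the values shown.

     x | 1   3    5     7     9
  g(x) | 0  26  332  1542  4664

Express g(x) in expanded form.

Using the Lagrange interpolation formula with nodes 1, 3, 5, 7, 9:
  L_0(x) = (x - 3)(x - 5)(x - 7)(x - 9) / 384
  L_1(x) = (x - 1)(x - 5)(x - 7)(x - 9) / -96
  L_2(x) = (x - 1)(x - 3)(x - 7)(x - 9) / 64
  L_3(x) = (x - 1)(x - 3)(x - 5)(x - 9) / -96
  L_4(x) = (x - 1)(x - 3)(x - 5)(x - 7) / 384
Then g(x) = 0·L_0(x) + 26·L_1(x) + 332·L_2(x) + 1542·L_3(x) + 4664·L_4(x).
Expanding and collecting terms gives g(x) = x^4 - 3x^3 + 4x^2 - 4x + 2.
Check: g(7) = 1542. ✓

g(x) = x^4 - 3x^3 + 4x^2 - 4x + 2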